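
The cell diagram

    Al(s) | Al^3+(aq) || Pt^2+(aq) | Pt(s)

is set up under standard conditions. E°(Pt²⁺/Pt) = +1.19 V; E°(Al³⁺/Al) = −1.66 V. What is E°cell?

By convention the left-hand electrode in cell notation is the anode (oxidation) and the right-hand electrode is the cathode (reduction).
E°cell = E°(right) − E°(left) = +1.19 − (−1.66) = +2.85 V.

+2.85 V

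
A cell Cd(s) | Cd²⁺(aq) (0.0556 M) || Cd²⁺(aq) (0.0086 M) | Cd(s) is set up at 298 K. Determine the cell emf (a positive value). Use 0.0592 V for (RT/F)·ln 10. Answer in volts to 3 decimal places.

For a concentration cell E°cell = 0, since both electrodes use the same couple.
The compartment with the higher Cd²⁺(aq) concentration (0.0556 M) acts as the cathode; ions are reduced there and produced at the dilute (0.0086 M) anode.
With n = 2, Ecell = −(0.0592/2)·log([dilute]/[conc]) = −(0.0592/2)·log(0.0086/0.0556) = +0.024 V.

0.024 V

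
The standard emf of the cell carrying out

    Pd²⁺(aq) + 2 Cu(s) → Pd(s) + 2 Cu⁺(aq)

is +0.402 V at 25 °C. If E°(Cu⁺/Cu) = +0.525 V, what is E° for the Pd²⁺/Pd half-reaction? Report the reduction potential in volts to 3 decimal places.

In the reaction as written the Pd²⁺/Pd couple is reduced (cathode) and Cu⁺/Cu is oxidized (anode), so E°cell = E°(Pd²⁺/Pd) − E°(Cu⁺/Cu).
E°(Pd²⁺/Pd) = E°cell + E°(anode) = +0.402 + (+0.525) = +0.927 V.

+0.927 V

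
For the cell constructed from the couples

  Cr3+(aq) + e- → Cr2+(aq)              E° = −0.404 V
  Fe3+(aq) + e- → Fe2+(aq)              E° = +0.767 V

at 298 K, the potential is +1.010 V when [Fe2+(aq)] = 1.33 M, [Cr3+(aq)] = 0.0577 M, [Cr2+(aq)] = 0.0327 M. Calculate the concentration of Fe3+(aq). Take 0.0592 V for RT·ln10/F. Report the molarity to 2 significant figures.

0.0045 M

With Fe³⁺/Fe²⁺ at the cathode and Cr³⁺/Cr²⁺ at the anode, E°cell = +0.767 − (−0.404) = +1.171 V (n = 1).
From the Nernst equation, log Q = n(E° − E)/0.0592 = 1·(+1.171 − (+1.010))/0.0592 = 2.720.
The balanced reaction is Fe3+(aq) + Cr2+(aq) → Fe2+(aq) + Cr3+(aq), so Q = ([Fe2+(aq)]·[Cr3+(aq)]) / ([Fe3+(aq)]·[Cr2+(aq)]).
Substituting the known concentrations and solving, log [Fe3+(aq)] = −2.350 and [Fe3+(aq)] = 0.0045 M.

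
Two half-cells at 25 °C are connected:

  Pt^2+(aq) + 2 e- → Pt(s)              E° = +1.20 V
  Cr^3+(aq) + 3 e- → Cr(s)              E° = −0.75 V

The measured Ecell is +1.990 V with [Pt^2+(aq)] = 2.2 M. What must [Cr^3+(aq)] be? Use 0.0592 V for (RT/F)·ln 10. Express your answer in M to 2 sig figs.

Pt²⁺/Pt is the cathode (higher E°); E°cell = +1.20 − (−0.75) = +1.95 V with n = 6.
From the Nernst equation, log Q = n(E° − E)/0.0592 = 6·(+1.95 − (+1.990))/0.0592 = −4.054.
The balanced reaction is 3 Pt^2+(aq) + 2 Cr(s) → 3 Pt(s) + 2 Cr^3+(aq), so Q = [Cr^3+(aq)]^2 / [Pt^2+(aq)]^3.
Solving for the unknown gives log [Cr^3+(aq)] = −1.513, so [Cr^3+(aq)] ≈ 0.031 M.

0.031 M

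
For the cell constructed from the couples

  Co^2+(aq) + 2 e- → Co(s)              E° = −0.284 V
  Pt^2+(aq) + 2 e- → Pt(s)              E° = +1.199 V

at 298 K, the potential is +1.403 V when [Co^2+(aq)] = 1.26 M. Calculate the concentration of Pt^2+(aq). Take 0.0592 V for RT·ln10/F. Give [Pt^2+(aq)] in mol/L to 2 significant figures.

0.0025 M

The Pt²⁺/Pt couple has the larger reduction potential, so it is the cathode: E°cell = +1.199 − (−0.284) = +1.483 V and n = 2.
Since E = E° − (0.0592/n)·log Q, log Q = n(E° − E)/0.0592 = 2.703.
Balancing electrons gives Pt^2+(aq) + Co(s) → Pt(s) + Co^2+(aq); thus Q = [Co^2+(aq)] / [Pt^2+(aq)].
Substituting the known concentrations and solving, log [Pt^2+(aq)] = −2.603 and [Pt^2+(aq)] = 0.0025 M.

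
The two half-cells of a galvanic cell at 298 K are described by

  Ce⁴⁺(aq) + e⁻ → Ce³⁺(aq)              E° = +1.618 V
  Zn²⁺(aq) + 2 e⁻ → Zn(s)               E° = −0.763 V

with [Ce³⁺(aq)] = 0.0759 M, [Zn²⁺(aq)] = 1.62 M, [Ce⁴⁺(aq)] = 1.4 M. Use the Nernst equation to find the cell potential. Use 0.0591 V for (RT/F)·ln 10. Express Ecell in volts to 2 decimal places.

Ce⁴⁺/Ce³⁺ is reduced (cathode, E° = +1.618 V) and Zn²⁺/Zn is oxidized (anode).
The standard potential is +1.618 − (−0.763) = +2.381 V and the balanced reaction transfers n = 2 electrons.
Balancing gives 2 Ce⁴⁺(aq) + Zn(s) → 2 Ce³⁺(aq) + Zn²⁺(aq); hence Q = ([Ce³⁺(aq)]^2·[Zn²⁺(aq)]) / [Ce⁴⁺(aq)]^2 = 0.00476 (log Q = −2.322).
E = E° − (0.0591/n)·log Q = +2.381 − (0.0591/2)(−2.322) = +2.45 V.

+2.45 V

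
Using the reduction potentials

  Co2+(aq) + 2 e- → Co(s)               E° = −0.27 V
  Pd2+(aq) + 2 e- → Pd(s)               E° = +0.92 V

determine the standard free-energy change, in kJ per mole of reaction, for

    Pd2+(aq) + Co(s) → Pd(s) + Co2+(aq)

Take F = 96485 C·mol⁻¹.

In the reaction as written Pd2+(aq) is reduced, so the Pd²⁺/Pd couple is the cathode and Co²⁺/Co is the anode.
E°cell = +0.92 − (−0.27) = +1.19 V; balancing electrons gives n = 2.
ΔG° = −nFE°cell = −(2)(96485)(+1.19) J/mol = −230 kJ/mol.

−230 kJ/mol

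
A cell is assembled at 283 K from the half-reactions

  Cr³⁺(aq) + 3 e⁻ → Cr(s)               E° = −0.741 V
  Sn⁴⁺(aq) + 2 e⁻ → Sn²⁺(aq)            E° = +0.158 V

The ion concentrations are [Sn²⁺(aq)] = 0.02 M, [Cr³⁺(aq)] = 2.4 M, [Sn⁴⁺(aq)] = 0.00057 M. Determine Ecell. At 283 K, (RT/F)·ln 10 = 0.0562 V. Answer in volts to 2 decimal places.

The Sn⁴⁺/Sn²⁺ couple has the more positive E°, so it is the cathode; Cr³⁺/Cr is the anode.
E°cell = E°cat − E°an = +0.158 − (−0.741) = +0.899 V; n = 6.
The balanced reaction is 3 Sn⁴⁺(aq) + 2 Cr(s) → 3 Sn²⁺(aq) + 2 Cr³⁺(aq), so Q = ([Sn²⁺(aq)]^3·[Cr³⁺(aq)]^2) / [Sn⁴⁺(aq)]^3 = 2.49×10^5 and log Q = 5.396.
By the Nernst equation, E = +0.899 − (0.0562/6)·(5.396) = +0.85 V.

+0.85 V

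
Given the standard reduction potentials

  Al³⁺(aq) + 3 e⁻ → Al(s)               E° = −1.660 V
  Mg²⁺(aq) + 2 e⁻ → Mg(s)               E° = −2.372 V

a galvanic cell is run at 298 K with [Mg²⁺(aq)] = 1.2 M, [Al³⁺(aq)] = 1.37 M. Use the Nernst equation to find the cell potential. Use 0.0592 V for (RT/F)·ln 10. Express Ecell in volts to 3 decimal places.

+0.712 V

Al³⁺/Al is reduced (cathode, E° = −1.660 V) and Mg²⁺/Mg is oxidized (anode).
E°cell = E°cat − E°an = −1.660 − (−2.372) = +0.712 V; n = 6.
The balanced reaction is 2 Al³⁺(aq) + 3 Mg(s) → 2 Al(s) + 3 Mg²⁺(aq), so Q = [Mg²⁺(aq)]^3 / [Al³⁺(aq)]^2 = 0.921 and log Q = −0.036.
Applying E = E° − (RT ln10/nF)·log Q gives +0.712 − (0.0592/6)(−0.036) = +0.712 V.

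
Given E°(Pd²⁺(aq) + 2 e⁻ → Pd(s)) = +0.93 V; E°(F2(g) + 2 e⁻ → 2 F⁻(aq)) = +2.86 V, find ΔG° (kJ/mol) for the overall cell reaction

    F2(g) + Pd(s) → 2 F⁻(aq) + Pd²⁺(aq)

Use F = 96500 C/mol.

−372 kJ/mol

In the reaction as written F2(g) is reduced, so the F₂/F⁻ couple is the cathode and Pd²⁺/Pd is the anode.
E°cell = +2.86 − (+0.93) = +1.93 V; balancing electrons gives n = 2.
ΔG° = −nFE°cell = −(2)(96500)(+1.93) J/mol = −372 kJ/mol.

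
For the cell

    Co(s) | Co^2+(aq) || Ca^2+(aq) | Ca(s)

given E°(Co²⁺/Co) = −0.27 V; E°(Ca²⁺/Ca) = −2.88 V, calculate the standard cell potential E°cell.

By convention the left-hand electrode in cell notation is the anode (oxidation) and the right-hand electrode is the cathode (reduction).
E°cell = E°(right) − E°(left) = −2.88 − (−0.27) = −2.61 V.
The negative sign shows that, as written, the cell would require an external voltage to drive the reaction.

−2.61 V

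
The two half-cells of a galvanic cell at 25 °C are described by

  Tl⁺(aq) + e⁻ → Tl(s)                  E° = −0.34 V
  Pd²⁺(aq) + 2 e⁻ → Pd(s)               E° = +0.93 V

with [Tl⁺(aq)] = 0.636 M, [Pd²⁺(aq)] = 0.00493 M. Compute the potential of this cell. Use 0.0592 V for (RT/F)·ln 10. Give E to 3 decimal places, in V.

Since E°(Pd²⁺/Pd) > E°(Tl⁺/Tl), Pd²⁺/Pd serves as the cathode.
E°cell = E°cat − E°an = +0.93 − (−0.34) = +1.27 V; n = 2.
For the overall reaction Pd²⁺(aq) + 2 Tl(s) → Pd(s) + 2 Tl⁺(aq), Q = [Tl⁺(aq)]^2 / [Pd²⁺(aq)] = 82, giving log Q = 1.914.
E = E° − (0.0592/n)·log Q = +1.27 − (0.0592/2)(1.914) = +1.213 V.

+1.213 V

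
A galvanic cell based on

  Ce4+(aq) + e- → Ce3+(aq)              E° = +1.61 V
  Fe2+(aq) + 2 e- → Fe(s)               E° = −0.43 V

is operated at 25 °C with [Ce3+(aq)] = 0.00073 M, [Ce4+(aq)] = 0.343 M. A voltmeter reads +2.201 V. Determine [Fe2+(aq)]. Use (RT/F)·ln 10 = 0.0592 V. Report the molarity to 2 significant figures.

0.80 M

With Ce⁴⁺/Ce³⁺ at the cathode and Fe²⁺/Fe at the anode, E°cell = +1.61 − (−0.43) = +2.04 V (n = 2).
From the Nernst equation, log Q = n(E° − E)/0.0592 = 2·(+2.04 − (+2.201))/0.0592 = −5.439.
For 2 Ce4+(aq) + Fe(s) → 2 Ce3+(aq) + Fe2+(aq), the reaction quotient is Q = ([Ce3+(aq)]^2·[Fe2+(aq)]) / [Ce4+(aq)]^2.
Isolating [Fe2+(aq)] in Q = 10^{−5.439} yields log [Fe2+(aq)] = −0.095, i.e. 0.80 M.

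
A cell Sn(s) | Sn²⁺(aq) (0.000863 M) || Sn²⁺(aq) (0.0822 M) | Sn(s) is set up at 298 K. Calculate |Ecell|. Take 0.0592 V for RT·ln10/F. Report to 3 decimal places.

For a concentration cell E°cell = 0, since both electrodes use the same couple.
The compartment with the higher Sn²⁺(aq) concentration (0.0822 M) acts as the cathode; ions are reduced there and produced at the dilute (0.000863 M) anode.
With n = 2, Ecell = −(0.0592/2)·log([dilute]/[conc]) = −(0.0592/2)·log(0.000863/0.0822) = +0.059 V.

0.059 V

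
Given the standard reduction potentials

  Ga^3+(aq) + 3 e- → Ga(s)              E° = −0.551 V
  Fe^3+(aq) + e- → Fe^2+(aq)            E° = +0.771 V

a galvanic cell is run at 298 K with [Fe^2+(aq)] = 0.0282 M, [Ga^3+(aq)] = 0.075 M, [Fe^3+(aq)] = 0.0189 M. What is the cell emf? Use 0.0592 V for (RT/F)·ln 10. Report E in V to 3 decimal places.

Fe³⁺/Fe²⁺ is reduced (cathode, E° = +0.771 V) and Ga³⁺/Ga is oxidized (anode).
E°cell = E°cat − E°an = +0.771 − (−0.551) = +1.322 V; n = 3.
The balanced reaction is 3 Fe^3+(aq) + Ga(s) → 3 Fe^2+(aq) + Ga^3+(aq), so Q = ([Fe^2+(aq)]^3·[Ga^3+(aq)]) / [Fe^3+(aq)]^3 = 0.249 and log Q = −0.604.
By the Nernst equation, E = +1.322 − (0.0592/3)·(−0.604) = +1.334 V.

+1.334 V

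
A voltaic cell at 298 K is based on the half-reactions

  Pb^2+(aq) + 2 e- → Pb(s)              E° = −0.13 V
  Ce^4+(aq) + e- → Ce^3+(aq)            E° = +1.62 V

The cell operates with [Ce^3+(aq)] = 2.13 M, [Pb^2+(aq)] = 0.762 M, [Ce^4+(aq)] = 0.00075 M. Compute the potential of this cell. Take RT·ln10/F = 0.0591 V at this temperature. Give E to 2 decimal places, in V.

+1.55 V

The Ce⁴⁺/Ce³⁺ couple has the more positive E°, so it is the cathode; Pb²⁺/Pb is the anode.
E°cell = E°cat − E°an = +1.62 − (−0.13) = +1.75 V; n = 2.
Balancing gives 2 Ce^4+(aq) + Pb(s) → 2 Ce^3+(aq) + Pb^2+(aq); hence Q = ([Ce^3+(aq)]^2·[Pb^2+(aq)]) / [Ce^4+(aq)]^2 = 6.15×10^6 (log Q = 6.789).
E = E° − (0.0591/n)·log Q = +1.75 − (0.0591/2)(6.789) = +1.55 V.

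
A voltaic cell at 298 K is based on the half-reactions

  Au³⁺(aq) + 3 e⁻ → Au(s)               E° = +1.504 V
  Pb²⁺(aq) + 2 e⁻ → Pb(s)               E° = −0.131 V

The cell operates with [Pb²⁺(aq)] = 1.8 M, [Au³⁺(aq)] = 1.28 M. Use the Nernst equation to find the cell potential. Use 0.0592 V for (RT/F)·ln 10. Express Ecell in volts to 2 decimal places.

Since E°(Au³⁺/Au) > E°(Pb²⁺/Pb), Au³⁺/Au serves as the cathode.
The standard potential is +1.504 − (−0.131) = +1.635 V and the balanced reaction transfers n = 6 electrons.
For the overall reaction 2 Au³⁺(aq) + 3 Pb(s) → 2 Au(s) + 3 Pb²⁺(aq), Q = [Pb²⁺(aq)]^3 / [Au³⁺(aq)]^2 = 3.56, giving log Q = 0.551.
E = E° − (0.0592/n)·log Q = +1.635 − (0.0592/6)(0.551) = +1.63 V.

+1.63 V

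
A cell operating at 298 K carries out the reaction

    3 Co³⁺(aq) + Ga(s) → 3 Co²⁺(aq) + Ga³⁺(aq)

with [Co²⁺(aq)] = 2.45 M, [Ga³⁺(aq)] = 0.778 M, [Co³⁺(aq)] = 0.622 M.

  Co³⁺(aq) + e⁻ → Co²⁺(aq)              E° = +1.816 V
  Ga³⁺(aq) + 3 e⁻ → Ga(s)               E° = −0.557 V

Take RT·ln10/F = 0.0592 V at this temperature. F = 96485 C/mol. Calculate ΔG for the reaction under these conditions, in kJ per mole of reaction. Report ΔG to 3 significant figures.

−677 kJ/mol

The standard cell potential is +1.816 − (−0.557) = +2.373 V, with n = 3 electrons in the balanced equation.
The reaction quotient is ([Co²⁺(aq)]^3·[Ga³⁺(aq)]) / [Co³⁺(aq)]^3 = 47.5; by Nernst, E = +2.373 − (0.0592/3)(1.677) = +2.3399 V.
ΔG = −nFE = −(3)(96485)(+2.3399) J/mol = −677 kJ/mol.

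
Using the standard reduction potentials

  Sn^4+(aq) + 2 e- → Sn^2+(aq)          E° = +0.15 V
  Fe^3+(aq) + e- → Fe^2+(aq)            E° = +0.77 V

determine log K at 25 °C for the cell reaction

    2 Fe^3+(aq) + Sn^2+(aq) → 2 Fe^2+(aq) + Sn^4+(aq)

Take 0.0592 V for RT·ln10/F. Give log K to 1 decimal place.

log K = 20.9

The Fe³⁺/Fe²⁺ couple is reduced (cathode); E°cell = +0.77 − (+0.15) = +0.62 V with n = 2.
At equilibrium E = 0, so log K = nE°cell / 0.0592 = (2)(+0.62) / 0.0592 = 20.9.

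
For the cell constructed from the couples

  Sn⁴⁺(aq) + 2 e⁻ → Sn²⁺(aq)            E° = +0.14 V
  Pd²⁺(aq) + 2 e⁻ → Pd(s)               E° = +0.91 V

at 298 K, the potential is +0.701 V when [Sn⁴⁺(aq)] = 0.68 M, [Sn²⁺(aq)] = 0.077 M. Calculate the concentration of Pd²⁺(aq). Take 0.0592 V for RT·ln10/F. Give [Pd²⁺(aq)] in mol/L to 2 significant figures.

0.041 M

The Pd²⁺/Pd couple has the larger reduction potential, so it is the cathode: E°cell = +0.91 − (+0.14) = +0.77 V and n = 2.
Rearranging E = E° − (0.0592/n)·log Q gives log Q = 2(+0.77 − (+0.701))/0.0592 = 2.331.
The balanced reaction is Pd²⁺(aq) + Sn²⁺(aq) → Pd(s) + Sn⁴⁺(aq), so Q = [Sn⁴⁺(aq)] / ([Pd²⁺(aq)]·[Sn²⁺(aq)]).
Isolating [Pd²⁺(aq)] in Q = 10^{2.331} yields log [Pd²⁺(aq)] = −1.385, i.e. 0.041 M.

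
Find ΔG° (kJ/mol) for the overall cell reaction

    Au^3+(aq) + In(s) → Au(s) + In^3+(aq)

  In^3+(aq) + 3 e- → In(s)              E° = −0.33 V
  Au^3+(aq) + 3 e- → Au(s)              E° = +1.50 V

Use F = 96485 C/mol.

−530 kJ/mol

In the reaction as written Au^3+(aq) is reduced, so the Au³⁺/Au couple is the cathode and In³⁺/In is the anode.
E°cell = +1.50 − (−0.33) = +1.83 V; balancing electrons gives n = 3.
ΔG° = −nFE°cell = −(3)(96485)(+1.83) J/mol = −530 kJ/mol.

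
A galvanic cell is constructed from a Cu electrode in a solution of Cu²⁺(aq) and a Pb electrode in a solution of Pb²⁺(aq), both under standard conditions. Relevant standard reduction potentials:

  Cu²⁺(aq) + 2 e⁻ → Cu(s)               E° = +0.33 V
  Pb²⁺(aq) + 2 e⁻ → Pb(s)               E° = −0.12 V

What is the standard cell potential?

+0.45 V

Of the two couples in this cell, the one with the more positive reduction potential is reduced at the cathode: here that is Cu²⁺/Cu (+0.33 V); Pb²⁺/Pb (−0.12 V) is the anode.
E°cell = E°(cathode) − E°(anode) = +0.33 − (−0.12) = +0.45 V.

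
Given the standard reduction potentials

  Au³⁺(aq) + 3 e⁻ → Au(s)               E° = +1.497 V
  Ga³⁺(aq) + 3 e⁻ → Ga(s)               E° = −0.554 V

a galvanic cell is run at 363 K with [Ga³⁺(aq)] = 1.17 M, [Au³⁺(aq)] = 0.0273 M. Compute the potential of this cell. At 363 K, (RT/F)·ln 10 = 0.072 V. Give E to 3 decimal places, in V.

Au³⁺/Au is reduced (cathode, E° = +1.497 V) and Ga³⁺/Ga is oxidized (anode).
E°cell = +1.497 − (−0.554) = +2.051 V, with n = 3 electrons transferred.
The balanced reaction is Au³⁺(aq) + Ga(s) → Au(s) + Ga³⁺(aq), so Q = [Ga³⁺(aq)] / [Au³⁺(aq)] = 42.9 and log Q = 1.632.
By the Nernst equation, E = +2.051 − (0.072/3)·(1.632) = +2.012 V.

+2.012 V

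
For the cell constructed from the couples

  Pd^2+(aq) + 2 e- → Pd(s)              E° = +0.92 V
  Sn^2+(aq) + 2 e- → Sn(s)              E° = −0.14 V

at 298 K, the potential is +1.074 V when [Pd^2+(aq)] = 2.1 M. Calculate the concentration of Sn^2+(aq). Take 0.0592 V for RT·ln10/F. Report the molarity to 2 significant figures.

With Pd²⁺/Pd at the cathode and Sn²⁺/Sn at the anode, E°cell = +0.92 − (−0.14) = +1.06 V (n = 2).
Rearranging E = E° − (0.0592/n)·log Q gives log Q = 2(+1.06 − (+1.074))/0.0592 = −0.473.
The balanced reaction is Pd^2+(aq) + Sn(s) → Pd(s) + Sn^2+(aq), so Q = [Sn^2+(aq)] / [Pd^2+(aq)].
Solving for the unknown gives log [Sn^2+(aq)] = −0.151, so [Sn^2+(aq)] ≈ 0.71 M.

0.71 M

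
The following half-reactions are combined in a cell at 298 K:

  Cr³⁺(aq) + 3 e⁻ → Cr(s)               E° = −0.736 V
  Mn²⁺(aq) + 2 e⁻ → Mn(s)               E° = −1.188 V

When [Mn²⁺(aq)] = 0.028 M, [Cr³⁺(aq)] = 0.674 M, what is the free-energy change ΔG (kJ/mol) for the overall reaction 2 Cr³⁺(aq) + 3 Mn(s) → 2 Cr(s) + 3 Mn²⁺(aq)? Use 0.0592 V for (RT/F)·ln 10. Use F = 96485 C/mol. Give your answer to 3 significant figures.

E°cell = −0.736 − (−1.188) = +0.452 V; the balanced reaction transfers n = 6 electrons.
The reaction quotient is [Mn²⁺(aq)]^3 / [Cr³⁺(aq)]^2 = 4.83×10^−5; by Nernst, E = +0.452 − (0.0592/6)(−4.316) = +0.4946 V.
ΔG = −nFE = −(6)(96485)(+0.4946) J/mol = −286 kJ/mol.

−286 kJ/mol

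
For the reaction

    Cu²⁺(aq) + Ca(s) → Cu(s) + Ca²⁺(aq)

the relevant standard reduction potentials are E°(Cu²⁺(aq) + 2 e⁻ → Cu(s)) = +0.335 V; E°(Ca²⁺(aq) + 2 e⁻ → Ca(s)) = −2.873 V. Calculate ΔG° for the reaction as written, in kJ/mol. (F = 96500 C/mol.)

−619 kJ/mol

In the reaction as written Cu²⁺(aq) is reduced, so the Cu²⁺/Cu couple is the cathode and Ca²⁺/Ca is the anode.
E°cell = +0.335 − (−2.873) = +3.208 V; balancing electrons gives n = 2.
ΔG° = −nFE°cell = −(2)(96500)(+3.208) J/mol = −619 kJ/mol.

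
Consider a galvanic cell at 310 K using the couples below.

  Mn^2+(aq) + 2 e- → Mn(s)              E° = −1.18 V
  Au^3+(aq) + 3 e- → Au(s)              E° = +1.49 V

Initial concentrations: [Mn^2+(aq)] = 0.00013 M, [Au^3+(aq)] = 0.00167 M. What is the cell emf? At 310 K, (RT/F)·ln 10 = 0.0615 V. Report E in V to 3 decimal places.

Au³⁺/Au is reduced (cathode, E° = +1.49 V) and Mn²⁺/Mn is oxidized (anode).
The standard potential is +1.49 − (−1.18) = +2.67 V and the balanced reaction transfers n = 6 electrons.
For the overall reaction 2 Au^3+(aq) + 3 Mn(s) → 2 Au(s) + 3 Mn^2+(aq), Q = [Mn^2+(aq)]^3 / [Au^3+(aq)]^2 = 7.88×10^−7, giving log Q = −6.104.
By the Nernst equation, E = +2.67 − (0.0615/6)·(−6.104) = +2.733 V.

+2.733 V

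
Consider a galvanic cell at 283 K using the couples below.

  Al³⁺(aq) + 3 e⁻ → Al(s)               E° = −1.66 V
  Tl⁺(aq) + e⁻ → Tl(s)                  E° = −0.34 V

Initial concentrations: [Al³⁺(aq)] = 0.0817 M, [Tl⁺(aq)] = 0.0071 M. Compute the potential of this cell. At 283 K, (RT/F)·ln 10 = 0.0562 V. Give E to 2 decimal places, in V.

Since E°(Tl⁺/Tl) > E°(Al³⁺/Al), Tl⁺/Tl serves as the cathode.
E°cell = −0.34 − (−1.66) = +1.32 V, with n = 3 electrons transferred.
For the overall reaction 3 Tl⁺(aq) + Al(s) → 3 Tl(s) + Al³⁺(aq), Q = [Al³⁺(aq)] / [Tl⁺(aq)]^3 = 2.28×10^5, giving log Q = 5.358.
E = E° − (0.0562/n)·log Q = +1.32 − (0.0562/3)(5.358) = +1.22 V.

+1.22 V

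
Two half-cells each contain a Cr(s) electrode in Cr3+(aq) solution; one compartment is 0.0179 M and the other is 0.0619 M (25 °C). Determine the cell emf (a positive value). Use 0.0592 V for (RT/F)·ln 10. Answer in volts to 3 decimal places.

0.011 V

For a concentration cell E°cell = 0, since both electrodes use the same couple.
The compartment with the higher Cr3+(aq) concentration (0.0619 M) acts as the cathode; ions are reduced there and produced at the dilute (0.0179 M) anode.
With n = 3, Ecell = −(0.0592/3)·log([dilute]/[conc]) = −(0.0592/3)·log(0.0179/0.0619) = +0.011 V.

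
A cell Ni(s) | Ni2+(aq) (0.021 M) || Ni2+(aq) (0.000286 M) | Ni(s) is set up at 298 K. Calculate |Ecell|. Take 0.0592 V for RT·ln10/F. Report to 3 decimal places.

For a concentration cell E°cell = 0, since both electrodes use the same couple.
The compartment with the higher Ni2+(aq) concentration (0.021 M) acts as the cathode; ions are reduced there and produced at the dilute (0.000286 M) anode.
With n = 2, Ecell = −(0.0592/2)·log([dilute]/[conc]) = −(0.0592/2)·log(0.000286/0.021) = +0.055 V.

0.055 V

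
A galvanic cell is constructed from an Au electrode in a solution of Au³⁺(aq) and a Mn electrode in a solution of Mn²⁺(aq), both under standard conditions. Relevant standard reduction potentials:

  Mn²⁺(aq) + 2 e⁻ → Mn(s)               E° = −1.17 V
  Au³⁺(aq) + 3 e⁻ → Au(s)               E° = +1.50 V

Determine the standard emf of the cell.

+2.67 V

Of the two couples in this cell, the one with the more positive reduction potential is reduced at the cathode: here that is Au³⁺/Au (+1.50 V); Mn²⁺/Mn (−1.17 V) is the anode.
E°cell = E°(cathode) − E°(anode) = +1.50 − (−1.17) = +2.67 V.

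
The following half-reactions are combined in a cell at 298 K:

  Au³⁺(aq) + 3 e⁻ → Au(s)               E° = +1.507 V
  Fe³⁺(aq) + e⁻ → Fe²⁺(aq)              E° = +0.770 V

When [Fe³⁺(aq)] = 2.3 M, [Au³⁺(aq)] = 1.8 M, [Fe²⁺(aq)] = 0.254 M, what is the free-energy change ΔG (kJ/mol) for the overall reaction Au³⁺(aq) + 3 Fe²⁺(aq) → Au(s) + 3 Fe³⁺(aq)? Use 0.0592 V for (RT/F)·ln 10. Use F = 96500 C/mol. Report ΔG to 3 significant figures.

−198 kJ/mol

With Au³⁺/Au reduced at the cathode, E°cell = +1.507 − (+0.770) = +0.737 V and n = 3.
Here Q = [Fe³⁺(aq)]^3 / ([Au³⁺(aq)]·[Fe²⁺(aq)]^3) = 412 (log Q = 2.615), giving E = +0.737 − (0.0592/3)·(2.615) = +0.6854 V.
Finally ΔG = −nFE = −(3)(96500 C/mol)(+0.6854 V) = −198 kJ/mol.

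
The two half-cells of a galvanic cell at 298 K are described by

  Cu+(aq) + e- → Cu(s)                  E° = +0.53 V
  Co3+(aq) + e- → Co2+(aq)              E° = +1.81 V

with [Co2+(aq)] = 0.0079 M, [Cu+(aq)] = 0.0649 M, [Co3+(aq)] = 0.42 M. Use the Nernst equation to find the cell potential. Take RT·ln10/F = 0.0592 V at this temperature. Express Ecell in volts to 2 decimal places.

Co³⁺/Co²⁺ is reduced (cathode, E° = +1.81 V) and Cu⁺/Cu is oxidized (anode).
E°cell = +1.81 − (+0.53) = +1.28 V, with n = 1 electron transferred.
For the overall reaction Co3+(aq) + Cu(s) → Co2+(aq) + Cu+(aq), Q = ([Co2+(aq)]·[Cu+(aq)]) / [Co3+(aq)] = 0.00122, giving log Q = −2.913.
E = E° − (0.0592/n)·log Q = +1.28 − (0.0592/1)(−2.913) = +1.45 V.

+1.45 V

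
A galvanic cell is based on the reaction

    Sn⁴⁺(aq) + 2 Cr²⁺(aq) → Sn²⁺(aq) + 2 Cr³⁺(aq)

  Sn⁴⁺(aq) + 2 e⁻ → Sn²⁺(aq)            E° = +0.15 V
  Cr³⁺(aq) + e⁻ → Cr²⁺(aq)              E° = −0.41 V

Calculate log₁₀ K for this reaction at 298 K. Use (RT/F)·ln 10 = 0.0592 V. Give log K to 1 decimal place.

log K = 18.9

The Sn⁴⁺/Sn²⁺ couple is reduced (cathode); E°cell = +0.15 − (−0.41) = +0.56 V with n = 2.
At equilibrium E = 0, so log K = nE°cell / 0.0592 = (2)(+0.56) / 0.0592 = 18.9.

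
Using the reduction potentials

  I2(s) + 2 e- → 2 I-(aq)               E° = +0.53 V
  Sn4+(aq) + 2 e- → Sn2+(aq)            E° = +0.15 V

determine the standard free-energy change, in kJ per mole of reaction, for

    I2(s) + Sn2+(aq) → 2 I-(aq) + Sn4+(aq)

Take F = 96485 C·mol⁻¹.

In the reaction as written I2(s) is reduced, so the I₂/I⁻ couple is the cathode and Sn⁴⁺/Sn²⁺ is the anode.
E°cell = +0.53 − (+0.15) = +0.38 V; balancing electrons gives n = 2.
ΔG° = −nFE°cell = −(2)(96485)(+0.38) J/mol = −73.3 kJ/mol.

−73.3 kJ/mol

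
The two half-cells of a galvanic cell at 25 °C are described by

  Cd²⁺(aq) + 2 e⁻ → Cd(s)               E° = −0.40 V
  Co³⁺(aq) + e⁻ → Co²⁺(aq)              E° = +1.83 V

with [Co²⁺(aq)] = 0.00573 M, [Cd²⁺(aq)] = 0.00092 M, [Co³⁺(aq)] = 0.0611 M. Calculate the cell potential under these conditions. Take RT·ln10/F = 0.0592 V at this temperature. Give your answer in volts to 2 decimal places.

+2.38 V

Co³⁺/Co²⁺ is reduced (cathode, E° = +1.83 V) and Cd²⁺/Cd is oxidized (anode).
E°cell = +1.83 − (−0.40) = +2.23 V, with n = 2 electrons transferred.
For the overall reaction 2 Co³⁺(aq) + Cd(s) → 2 Co²⁺(aq) + Cd²⁺(aq), Q = ([Co²⁺(aq)]^2·[Cd²⁺(aq)]) / [Co³⁺(aq)]^2 = 8.09×10^−6, giving log Q = −5.092.
Applying E = E° − (RT ln10/nF)·log Q gives +2.23 − (0.0592/2)(−5.092) = +2.38 V.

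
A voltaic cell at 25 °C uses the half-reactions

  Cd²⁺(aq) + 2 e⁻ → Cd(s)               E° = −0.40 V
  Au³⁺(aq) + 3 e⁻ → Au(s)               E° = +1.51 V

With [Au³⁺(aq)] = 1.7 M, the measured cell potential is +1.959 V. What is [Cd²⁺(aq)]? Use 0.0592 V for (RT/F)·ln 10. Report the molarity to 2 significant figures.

The Au³⁺/Au couple has the larger reduction potential, so it is the cathode: E°cell = +1.51 − (−0.40) = +1.91 V and n = 6.
Rearranging E = E° − (0.0592/n)·log Q gives log Q = 6(+1.91 − (+1.959))/0.0592 = −4.966.
For 2 Au³⁺(aq) + 3 Cd(s) → 2 Au(s) + 3 Cd²⁺(aq), the reaction quotient is Q = [Cd²⁺(aq)]^3 / [Au³⁺(aq)]^2.
Substituting the known concentrations and solving, log [Cd²⁺(aq)] = −1.502 and [Cd²⁺(aq)] = 0.031 M.

0.031 M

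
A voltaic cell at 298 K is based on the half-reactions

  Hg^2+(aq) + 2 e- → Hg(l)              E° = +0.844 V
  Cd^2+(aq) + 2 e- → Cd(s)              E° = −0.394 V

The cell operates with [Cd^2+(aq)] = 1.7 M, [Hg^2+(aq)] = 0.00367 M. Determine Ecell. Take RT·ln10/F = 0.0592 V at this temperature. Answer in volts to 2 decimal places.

+1.16 V

Hg²⁺/Hg is reduced (cathode, E° = +0.844 V) and Cd²⁺/Cd is oxidized (anode).
E°cell = E°cat − E°an = +0.844 − (−0.394) = +1.238 V; n = 2.
The balanced reaction is Hg^2+(aq) + Cd(s) → Hg(l) + Cd^2+(aq), so Q = [Cd^2+(aq)] / [Hg^2+(aq)] = 463 and log Q = 2.666.
E = E° − (0.0592/n)·log Q = +1.238 − (0.0592/2)(2.666) = +1.16 V.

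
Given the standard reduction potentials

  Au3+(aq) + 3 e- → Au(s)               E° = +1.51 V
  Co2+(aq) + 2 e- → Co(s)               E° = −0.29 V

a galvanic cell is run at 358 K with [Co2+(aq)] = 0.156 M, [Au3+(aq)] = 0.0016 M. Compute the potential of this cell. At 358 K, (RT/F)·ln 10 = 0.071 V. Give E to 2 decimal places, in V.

Since E°(Au³⁺/Au) > E°(Co²⁺/Co), Au³⁺/Au serves as the cathode.
E°cell = E°cat − E°an = +1.51 − (−0.29) = +1.80 V; n = 6.
For the overall reaction 2 Au3+(aq) + 3 Co(s) → 2 Au(s) + 3 Co2+(aq), Q = [Co2+(aq)]^3 / [Au3+(aq)]^2 = 1.48×10^3, giving log Q = 3.171.
E = E° − (0.071/n)·log Q = +1.80 − (0.071/6)(3.171) = +1.76 V.

+1.76 V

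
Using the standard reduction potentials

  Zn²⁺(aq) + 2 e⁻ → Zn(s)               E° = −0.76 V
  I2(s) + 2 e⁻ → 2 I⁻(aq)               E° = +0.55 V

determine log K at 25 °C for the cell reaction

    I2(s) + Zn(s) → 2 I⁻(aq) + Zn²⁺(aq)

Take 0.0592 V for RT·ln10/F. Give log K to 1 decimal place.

The I₂/I⁻ couple is reduced (cathode); E°cell = +0.55 − (−0.76) = +1.31 V with n = 2.
At equilibrium E = 0, so log K = nE°cell / 0.0592 = (2)(+1.31) / 0.0592 = 44.3.

log K = 44.3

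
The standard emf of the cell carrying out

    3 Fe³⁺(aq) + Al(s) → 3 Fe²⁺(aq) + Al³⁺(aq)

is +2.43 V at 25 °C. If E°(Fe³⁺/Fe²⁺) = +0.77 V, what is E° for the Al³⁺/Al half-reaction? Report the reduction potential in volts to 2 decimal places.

−1.66 V

In the reaction as written the Fe³⁺/Fe²⁺ couple is reduced (cathode) and Al³⁺/Al is oxidized (anode), so E°cell = E°(Fe³⁺/Fe²⁺) − E°(Al³⁺/Al).
E°(Al³⁺/Al) = E°(cathode) − E°cell = +0.77 − (+2.43) = −1.66 V.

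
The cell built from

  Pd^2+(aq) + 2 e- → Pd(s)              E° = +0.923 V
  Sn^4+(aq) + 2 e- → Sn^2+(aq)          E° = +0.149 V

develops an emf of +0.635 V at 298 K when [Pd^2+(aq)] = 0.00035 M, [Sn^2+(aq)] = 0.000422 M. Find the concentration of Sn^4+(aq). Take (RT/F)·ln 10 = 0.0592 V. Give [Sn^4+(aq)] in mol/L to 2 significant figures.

0.0073 M

With Pd²⁺/Pd at the cathode and Sn⁴⁺/Sn²⁺ at the anode, E°cell = +0.923 − (+0.149) = +0.774 V (n = 2).
Rearranging E = E° − (0.0592/n)·log Q gives log Q = 2(+0.774 − (+0.635))/0.0592 = 4.696.
Balancing electrons gives Pd^2+(aq) + Sn^2+(aq) → Pd(s) + Sn^4+(aq); thus Q = [Sn^4+(aq)] / ([Pd^2+(aq)]·[Sn^2+(aq)]).
Solving for the unknown gives log [Sn^4+(aq)] = −2.135, so [Sn^4+(aq)] ≈ 0.0073 M.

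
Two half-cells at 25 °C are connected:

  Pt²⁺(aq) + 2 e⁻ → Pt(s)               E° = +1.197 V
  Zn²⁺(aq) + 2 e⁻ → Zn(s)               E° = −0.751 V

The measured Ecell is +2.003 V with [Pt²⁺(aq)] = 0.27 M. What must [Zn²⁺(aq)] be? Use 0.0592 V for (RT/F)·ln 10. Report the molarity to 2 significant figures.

0.0037 M

The Pt²⁺/Pt couple has the larger reduction potential, so it is the cathode: E°cell = +1.197 − (−0.751) = +1.948 V and n = 2.
Since E = E° − (0.0592/n)·log Q, log Q = n(E° − E)/0.0592 = −1.858.
The balanced reaction is Pt²⁺(aq) + Zn(s) → Pt(s) + Zn²⁺(aq), so Q = [Zn²⁺(aq)] / [Pt²⁺(aq)].
Solving for the unknown gives log [Zn²⁺(aq)] = −2.427, so [Zn²⁺(aq)] ≈ 0.0037 M.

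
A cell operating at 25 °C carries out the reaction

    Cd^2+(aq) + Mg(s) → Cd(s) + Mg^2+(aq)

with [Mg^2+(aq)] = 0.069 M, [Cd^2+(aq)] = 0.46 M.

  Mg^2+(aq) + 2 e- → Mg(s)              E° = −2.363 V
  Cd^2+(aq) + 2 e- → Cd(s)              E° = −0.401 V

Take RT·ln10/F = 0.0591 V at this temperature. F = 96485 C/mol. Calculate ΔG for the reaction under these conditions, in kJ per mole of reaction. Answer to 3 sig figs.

−383 kJ/mol

With Cd²⁺/Cd reduced at the cathode, E°cell = −0.401 − (−2.363) = +1.962 V and n = 2.
Q = [Mg^2+(aq)] / [Cd^2+(aq)] = 0.15, so log Q = −0.824 and E = +1.962 − (0.0591/2)(−0.824) = +1.9863 V.
Finally ΔG = −nFE = −(2)(96485 C/mol)(+1.9863 V) = −383 kJ/mol.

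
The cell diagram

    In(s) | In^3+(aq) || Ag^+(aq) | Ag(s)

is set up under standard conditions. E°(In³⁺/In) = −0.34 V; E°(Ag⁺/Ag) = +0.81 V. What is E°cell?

By convention the left-hand electrode in cell notation is the anode (oxidation) and the right-hand electrode is the cathode (reduction).
E°cell = E°(right) − E°(left) = +0.81 − (−0.34) = +1.15 V.

+1.15 V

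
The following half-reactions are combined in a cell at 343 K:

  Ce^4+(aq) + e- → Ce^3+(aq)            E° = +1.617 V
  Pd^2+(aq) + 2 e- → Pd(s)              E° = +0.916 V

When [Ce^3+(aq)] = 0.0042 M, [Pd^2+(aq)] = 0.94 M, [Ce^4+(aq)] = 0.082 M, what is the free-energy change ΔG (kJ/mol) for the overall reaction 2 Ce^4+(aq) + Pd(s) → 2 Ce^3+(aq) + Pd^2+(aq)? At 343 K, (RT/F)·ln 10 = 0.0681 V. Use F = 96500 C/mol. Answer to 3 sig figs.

E°cell = +1.617 − (+0.916) = +0.701 V; the balanced reaction transfers n = 2 electrons.
The reaction quotient is ([Ce^3+(aq)]^2·[Pd^2+(aq)]) / [Ce^4+(aq)]^2 = 0.00247; by Nernst, E = +0.701 − (0.0681/2)(−2.608) = +0.7898 V.
Then ΔG = −nFE = −2 × 96500 × +0.7898 J/mol = −152 kJ/mol.

−152 kJ/mol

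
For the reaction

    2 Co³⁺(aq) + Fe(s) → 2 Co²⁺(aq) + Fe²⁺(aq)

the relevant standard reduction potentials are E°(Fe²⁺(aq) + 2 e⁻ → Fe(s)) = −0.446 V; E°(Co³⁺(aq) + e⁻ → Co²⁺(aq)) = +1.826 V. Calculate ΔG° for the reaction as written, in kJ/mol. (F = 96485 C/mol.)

In the reaction as written Co³⁺(aq) is reduced, so the Co³⁺/Co²⁺ couple is the cathode and Fe²⁺/Fe is the anode.
E°cell = +1.826 − (−0.446) = +2.272 V; balancing electrons gives n = 2.
ΔG° = −nFE°cell = −(2)(96485)(+2.272) J/mol = −438 kJ/mol.

−438 kJ/mol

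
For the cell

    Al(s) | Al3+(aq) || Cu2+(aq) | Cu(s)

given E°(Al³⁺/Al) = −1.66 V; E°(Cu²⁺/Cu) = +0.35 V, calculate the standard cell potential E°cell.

By convention the left-hand electrode in cell notation is the anode (oxidation) and the right-hand electrode is the cathode (reduction).
E°cell = E°(right) − E°(left) = +0.35 − (−1.66) = +2.01 V.

+2.01 V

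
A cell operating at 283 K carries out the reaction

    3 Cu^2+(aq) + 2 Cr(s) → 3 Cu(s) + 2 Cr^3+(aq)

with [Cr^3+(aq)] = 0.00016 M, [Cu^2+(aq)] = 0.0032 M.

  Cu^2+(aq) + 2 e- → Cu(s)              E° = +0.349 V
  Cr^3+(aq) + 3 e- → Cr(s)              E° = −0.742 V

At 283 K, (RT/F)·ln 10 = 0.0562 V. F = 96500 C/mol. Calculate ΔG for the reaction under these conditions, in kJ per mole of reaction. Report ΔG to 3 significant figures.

E°cell = +0.349 − (−0.742) = +1.091 V; the balanced reaction transfers n = 6 electrons.
Q = [Cr^3+(aq)]^2 / [Cu^2+(aq)]^3 = 0.781, so log Q = −0.107 and E = +1.091 − (0.0562/6)(−0.107) = +1.0920 V.
Finally ΔG = −nFE = −(6)(96500 C/mol)(+1.0920 V) = −632 kJ/mol.

−632 kJ/mol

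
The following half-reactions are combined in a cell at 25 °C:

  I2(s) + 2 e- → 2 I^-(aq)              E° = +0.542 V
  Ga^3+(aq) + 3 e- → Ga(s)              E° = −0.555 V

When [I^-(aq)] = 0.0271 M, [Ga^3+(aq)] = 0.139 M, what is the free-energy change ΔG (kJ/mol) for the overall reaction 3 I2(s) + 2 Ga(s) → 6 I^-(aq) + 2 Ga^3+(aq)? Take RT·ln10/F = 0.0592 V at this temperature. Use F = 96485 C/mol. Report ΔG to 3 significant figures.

−699 kJ/mol

With I₂/I⁻ reduced at the cathode, E°cell = +0.542 − (−0.555) = +1.097 V and n = 6.
The reaction quotient is [I^-(aq)]^6·[Ga^3+(aq)]^2 = 7.65×10^−12; by Nernst, E = +1.097 − (0.0592/6)(−11.116) = +1.2067 V.
Then ΔG = −nFE = −6 × 96485 × +1.2067 J/mol = −699 kJ/mol.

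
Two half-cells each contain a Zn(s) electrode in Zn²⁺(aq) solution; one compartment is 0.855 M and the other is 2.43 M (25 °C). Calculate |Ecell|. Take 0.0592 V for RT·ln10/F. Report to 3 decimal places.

0.013 V

For a concentration cell E°cell = 0, since both electrodes use the same couple.
The compartment with the higher Zn²⁺(aq) concentration (2.43 M) acts as the cathode; ions are reduced there and produced at the dilute (0.855 M) anode.
With n = 2, Ecell = −(0.0592/2)·log([dilute]/[conc]) = −(0.0592/2)·log(0.855/2.43) = +0.013 V.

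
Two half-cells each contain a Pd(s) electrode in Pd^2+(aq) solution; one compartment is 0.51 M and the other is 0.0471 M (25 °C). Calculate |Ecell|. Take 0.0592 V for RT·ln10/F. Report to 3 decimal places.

For a concentration cell E°cell = 0, since both electrodes use the same couple.
The compartment with the higher Pd^2+(aq) concentration (0.51 M) acts as the cathode; ions are reduced there and produced at the dilute (0.0471 M) anode.
With n = 2, Ecell = −(0.0592/2)·log([dilute]/[conc]) = −(0.0592/2)·log(0.0471/0.51) = +0.031 V.

0.031 V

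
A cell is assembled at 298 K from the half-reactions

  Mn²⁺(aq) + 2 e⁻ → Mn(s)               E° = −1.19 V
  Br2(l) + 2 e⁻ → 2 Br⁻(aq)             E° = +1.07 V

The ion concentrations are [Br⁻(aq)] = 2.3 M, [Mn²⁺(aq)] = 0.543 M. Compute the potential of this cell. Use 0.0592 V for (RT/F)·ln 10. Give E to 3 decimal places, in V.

The Br₂/Br⁻ couple has the more positive E°, so it is the cathode; Mn²⁺/Mn is the anode.
E°cell = E°cat − E°an = +1.07 − (−1.19) = +2.26 V; n = 2.
For the overall reaction Br2(l) + Mn(s) → 2 Br⁻(aq) + Mn²⁺(aq), Q = [Br⁻(aq)]^2·[Mn²⁺(aq)] = 2.87, giving log Q = 0.458.
E = E° − (0.0592/n)·log Q = +2.26 − (0.0592/2)(0.458) = +2.246 V.

+2.246 V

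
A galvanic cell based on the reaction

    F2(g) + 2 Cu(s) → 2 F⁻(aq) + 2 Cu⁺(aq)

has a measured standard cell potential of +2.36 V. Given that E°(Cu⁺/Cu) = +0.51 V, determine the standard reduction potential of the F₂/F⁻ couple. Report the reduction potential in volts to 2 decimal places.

In the reaction as written the F₂/F⁻ couple is reduced (cathode) and Cu⁺/Cu is oxidized (anode), so E°cell = E°(F₂/F⁻) − E°(Cu⁺/Cu).
E°(F₂/F⁻) = E°cell + E°(anode) = +2.36 + (+0.51) = +2.87 V.

+2.87 V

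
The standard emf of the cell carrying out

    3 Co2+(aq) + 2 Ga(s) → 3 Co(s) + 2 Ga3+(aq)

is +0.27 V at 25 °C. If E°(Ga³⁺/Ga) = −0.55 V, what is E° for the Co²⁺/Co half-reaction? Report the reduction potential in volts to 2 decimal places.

In the reaction as written the Co²⁺/Co couple is reduced (cathode) and Ga³⁺/Ga is oxidized (anode), so E°cell = E°(Co²⁺/Co) − E°(Ga³⁺/Ga).
E°(Co²⁺/Co) = E°cell + E°(anode) = +0.27 + (−0.55) = −0.28 V.

−0.28 V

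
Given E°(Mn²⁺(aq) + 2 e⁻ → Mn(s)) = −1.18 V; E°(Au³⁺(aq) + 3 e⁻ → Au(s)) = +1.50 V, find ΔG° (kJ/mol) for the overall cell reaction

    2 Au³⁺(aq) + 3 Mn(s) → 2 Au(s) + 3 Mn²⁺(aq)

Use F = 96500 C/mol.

In the reaction as written Au³⁺(aq) is reduced, so the Au³⁺/Au couple is the cathode and Mn²⁺/Mn is the anode.
E°cell = +1.50 − (−1.18) = +2.68 V; balancing electrons gives n = 6.
ΔG° = −nFE°cell = −(6)(96500)(+2.68) J/mol = −1552 kJ/mol.

−1552 kJ/mol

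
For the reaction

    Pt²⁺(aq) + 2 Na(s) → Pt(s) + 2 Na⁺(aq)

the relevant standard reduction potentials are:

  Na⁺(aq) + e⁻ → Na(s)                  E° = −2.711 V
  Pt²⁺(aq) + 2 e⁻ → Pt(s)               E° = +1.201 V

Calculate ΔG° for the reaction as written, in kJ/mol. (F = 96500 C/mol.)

In the reaction as written Pt²⁺(aq) is reduced, so the Pt²⁺/Pt couple is the cathode and Na⁺/Na is the anode.
E°cell = +1.201 − (−2.711) = +3.912 V; balancing electrons gives n = 2.
ΔG° = −nFE°cell = −(2)(96500)(+3.912) J/mol = −755 kJ/mol.

−755 kJ/mol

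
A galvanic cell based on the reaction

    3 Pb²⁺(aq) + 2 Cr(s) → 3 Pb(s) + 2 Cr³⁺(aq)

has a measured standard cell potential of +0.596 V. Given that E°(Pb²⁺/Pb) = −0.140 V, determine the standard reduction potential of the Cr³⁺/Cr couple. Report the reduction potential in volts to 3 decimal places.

−0.736 V

In the reaction as written the Pb²⁺/Pb couple is reduced (cathode) and Cr³⁺/Cr is oxidized (anode), so E°cell = E°(Pb²⁺/Pb) − E°(Cr³⁺/Cr).
E°(Cr³⁺/Cr) = E°(cathode) − E°cell = −0.140 − (+0.596) = −0.736 V.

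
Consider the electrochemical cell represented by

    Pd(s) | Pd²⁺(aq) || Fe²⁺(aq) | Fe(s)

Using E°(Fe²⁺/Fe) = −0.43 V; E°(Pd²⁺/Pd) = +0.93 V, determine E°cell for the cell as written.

−1.36 V

By convention the left-hand electrode in cell notation is the anode (oxidation) and the right-hand electrode is the cathode (reduction).
E°cell = E°(right) − E°(left) = −0.43 − (+0.93) = −1.36 V.
The negative sign shows that, as written, the cell would require an external voltage to drive the reaction.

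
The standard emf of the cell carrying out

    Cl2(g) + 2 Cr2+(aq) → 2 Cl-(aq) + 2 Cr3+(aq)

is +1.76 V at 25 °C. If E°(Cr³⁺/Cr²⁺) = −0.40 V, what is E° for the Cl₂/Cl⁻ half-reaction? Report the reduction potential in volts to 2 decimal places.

+1.36 V

In the reaction as written the Cl₂/Cl⁻ couple is reduced (cathode) and Cr³⁺/Cr²⁺ is oxidized (anode), so E°cell = E°(Cl₂/Cl⁻) − E°(Cr³⁺/Cr²⁺).
E°(Cl₂/Cl⁻) = E°cell + E°(anode) = +1.76 + (−0.40) = +1.36 V.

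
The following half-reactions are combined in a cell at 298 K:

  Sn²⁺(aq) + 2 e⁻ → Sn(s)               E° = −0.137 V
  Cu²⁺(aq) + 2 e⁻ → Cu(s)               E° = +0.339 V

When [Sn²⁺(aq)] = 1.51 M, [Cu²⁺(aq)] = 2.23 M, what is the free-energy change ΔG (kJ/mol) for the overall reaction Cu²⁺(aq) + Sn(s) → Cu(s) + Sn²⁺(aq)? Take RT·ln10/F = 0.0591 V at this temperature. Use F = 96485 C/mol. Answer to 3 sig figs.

−92.8 kJ/mol

With Cu²⁺/Cu reduced at the cathode, E°cell = +0.339 − (−0.137) = +0.476 V and n = 2.
Here Q = [Sn²⁺(aq)] / [Cu²⁺(aq)] = 0.677 (log Q = −0.169), giving E = +0.476 − (0.0591/2)·(−0.169) = +0.4810 V.
ΔG = −nFE = −(2)(96485)(+0.4810) J/mol = −92.8 kJ/mol.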